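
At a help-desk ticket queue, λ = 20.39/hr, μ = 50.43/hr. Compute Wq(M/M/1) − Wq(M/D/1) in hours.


ρ = 20.39/50.43 = 0.4043
Wq(M/M/1) = ρ/(μ−λ) = 0.4043/30.04 = 0.01346 hr
Wq(M/D/1) = ρ/(2(μ−λ)) = 0.006730 hr
Savings = 0.01346 − 0.006730 = 0.006730 hr

Final: 0.006730 hr


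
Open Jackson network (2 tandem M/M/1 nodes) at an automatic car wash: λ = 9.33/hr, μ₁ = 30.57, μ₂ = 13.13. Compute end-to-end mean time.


Each node sees arrival rate λ = 9.33/hr (tandem ⇒ throughput preserved).
W₁ = 1/(μ₁−λ) = 1/(30.57−9.33) = 0.04708 hr
W₂ = 1/(μ₂−λ) = 1/(13.13−9.33) = 0.26316 hr
W_total = W₁ + W₂ = 0.04708 + 0.26316 = 0.31024 hr

Final: 0.31024 hr


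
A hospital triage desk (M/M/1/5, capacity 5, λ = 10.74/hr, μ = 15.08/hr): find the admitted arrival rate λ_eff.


ρ = 0.7122; P_K = (1−ρ)ρ^5/(1−ρ^6) = 0.060651
λ_eff = λ(1 − P_K) = 10.74·(1 − 0.060651) = 10.74·0.939349 = 10.0886 /hr

Final: 10.0886 /hr


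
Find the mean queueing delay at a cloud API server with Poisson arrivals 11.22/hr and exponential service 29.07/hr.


ρ = 11.22/29.07 = 0.3860
Wq = ρ/(μ−λ) = 0.3860/(29.07 − 11.22) = 0.3860/17.85 = 0.02162 hr

Final: 0.02162 hr


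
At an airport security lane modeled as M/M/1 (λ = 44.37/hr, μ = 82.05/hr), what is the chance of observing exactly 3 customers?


ρ = 44.37/82.05 = 0.5408
P_n = (1−ρ)·ρ^n = (1 − 0.5408)·0.5408^3 = 0.4592·0.158137 = 0.072621

Final: 0.072621


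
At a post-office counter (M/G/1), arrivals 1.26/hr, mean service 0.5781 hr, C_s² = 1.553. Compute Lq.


ρ = λ·E[S] = 1.26·0.5781 = 0.7284
Lq = ρ²(1+C_s²)/(2(1−ρ)) = 0.5306·(1+1.553)/(2·0.2716)
= 0.5306·2.5530/0.5432 = 2.49372

Final: 2.49372


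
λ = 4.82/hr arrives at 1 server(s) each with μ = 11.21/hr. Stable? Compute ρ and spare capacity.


Total capacity cμ = 1·11.21 = 11.21/hr
ρ = λ/(cμ) = 4.82/11.21 = 0.4300
Stable ⇔ ρ < 1: YES
Spare capacity = cμ − λ = 11.21 − 4.82 = 6.39/hr

Final: ρ = 0.4300; stable; margin = 6.39/hr


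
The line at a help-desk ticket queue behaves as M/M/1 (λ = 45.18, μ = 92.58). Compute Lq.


ρ = 45.18/92.58 = 0.4880
Lq = ρ²/(1−ρ) = 0.2382/0.5120 = 0.4652

Final: 0.4652


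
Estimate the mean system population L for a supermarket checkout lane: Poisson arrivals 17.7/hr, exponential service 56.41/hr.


ρ = λ/μ = 17.7/56.41 = 0.3138
L = ρ/(1−ρ) = 0.3138/(1 − 0.3138) = 0.3138/0.6862 = 0.4572

Final: 0.4572


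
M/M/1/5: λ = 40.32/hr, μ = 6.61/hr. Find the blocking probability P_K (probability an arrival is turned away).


ρ = λ/μ = 40.32/6.61 = 6.0998
P_K = (1−ρ)ρ^K/(1−ρ^(K+1)) = (-5.0998·8444.915721)/(1 − 51512.708304)
= -43067.792583/-51511.708304 = 0.836078

Final: 0.836078


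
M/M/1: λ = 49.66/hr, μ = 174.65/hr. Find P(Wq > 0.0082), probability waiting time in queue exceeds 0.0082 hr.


ρ = 49.66/174.65 = 0.2843
P(Wq > t) = ρ·e^{−(μ−λ)t} = 0.2843·e^{−1.0249}
= 0.2843·0.358826 = 0.102029

Final: 0.102029


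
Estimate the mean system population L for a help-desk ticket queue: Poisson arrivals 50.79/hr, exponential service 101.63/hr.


ρ = λ/μ = 50.79/101.63 = 0.4998
L = ρ/(1−ρ) = 0.4998/(1 − 0.4998) = 0.4998/0.5002 = 0.9990

Final: 0.9990


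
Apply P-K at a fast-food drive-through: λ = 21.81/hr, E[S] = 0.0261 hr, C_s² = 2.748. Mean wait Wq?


ρ = λ·E[S] = 21.81·0.0261 = 0.5692
E[S²] = E[S]²(1+C_s²) = 0.0261²·(1+2.748) = 0.002553
Wq = λ·E[S²]/(2(1−ρ)) = 21.81·0.002553/(2·0.4308) = 0.06464 hr

Final: 0.06464 hr


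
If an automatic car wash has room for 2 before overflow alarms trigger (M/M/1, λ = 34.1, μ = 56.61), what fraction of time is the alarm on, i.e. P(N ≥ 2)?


ρ = 34.1/56.61 = 0.6024
P(N ≥ n) = ρ^n = 0.6024^2 = 0.362846

Final: 0.362846


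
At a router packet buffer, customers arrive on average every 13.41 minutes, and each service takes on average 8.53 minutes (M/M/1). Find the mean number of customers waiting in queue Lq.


λ = 60/13.41 = 4.4743 /hr
μ = 60/8.53 = 7.0340 /hr
ρ = λ/μ = 4.4743/7.0340 = 0.6361
Lq = ρ²/(1−ρ) = 0.4046/0.3639 = 1.1119

Final: 1.1119


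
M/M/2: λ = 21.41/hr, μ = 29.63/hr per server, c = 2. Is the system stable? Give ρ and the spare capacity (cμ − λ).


Total capacity cμ = 2·29.63 = 59.26/hr
ρ = λ/(cμ) = 21.41/59.26 = 0.3613
Stable ⇔ ρ < 1: YES
Spare capacity = cμ − λ = 59.26 − 21.41 = 37.85/hr

Final: ρ = 0.3613; stable; margin = 37.85/hr


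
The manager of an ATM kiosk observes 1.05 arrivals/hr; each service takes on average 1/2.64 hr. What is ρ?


ρ = λ/μ = 1.05/2.64 = 0.3977

Final: 0.3977


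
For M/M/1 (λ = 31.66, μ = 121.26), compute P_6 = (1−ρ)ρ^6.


ρ = 31.66/121.26 = 0.2611
P_n = (1−ρ)·ρ^n = (1 − 0.2611)·0.2611^6 = 0.7389·0.0003168 = 0.0002341

Final: 0.0002341


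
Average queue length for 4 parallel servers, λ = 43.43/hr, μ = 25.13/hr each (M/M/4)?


a = λ/μ = 1.7282; ρ = a/4 = 0.4321
P₀ = 0.174328
Lq = P₀·a^c·ρ / (c!·(1−ρ)²) = 0.174328·8.92050·0.4321/(24·0.32256)
= 0.08679

Final: 0.08679


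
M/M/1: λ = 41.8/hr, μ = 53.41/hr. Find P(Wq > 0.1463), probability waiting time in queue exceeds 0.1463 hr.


ρ = 41.8/53.41 = 0.7826
P(Wq > t) = ρ·e^{−(μ−λ)t} = 0.7826·e^{−1.6985}
= 0.7826·0.182950 = 0.143181

Final: 0.143181


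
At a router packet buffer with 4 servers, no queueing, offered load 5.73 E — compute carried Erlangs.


B(4,5.73) = 0.451794 (Erlang-B)
Carried load = a(1 − B) = 5.73·(1 − 0.451794) = 5.73·0.548206 = 3.1412 E

Final: 3.1412 Erlangs


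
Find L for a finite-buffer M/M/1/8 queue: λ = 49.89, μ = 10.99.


ρ = 49.89/10.99 = 4.5396
L = ρ[1 − (K+1)ρ^K + Kρ^(K+1)] / [(1−ρ)(1−ρ^(K+1))]
Numerator: 4.5396·(1 − 9·180354.296228 + 8·818733.015359) = 22365048.992805
Denominator: (-3.5396)·(-818732.015359) = 2897968.643991
L = 22365048.992805/2897968.643991 = 7.7175

Final: 7.7175


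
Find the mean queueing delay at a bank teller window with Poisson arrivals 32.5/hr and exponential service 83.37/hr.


ρ = 32.5/83.37 = 0.3898
Wq = ρ/(μ−λ) = 0.3898/(83.37 − 32.5) = 0.3898/50.87 = 0.007663 hr

Final: 0.007663 hr


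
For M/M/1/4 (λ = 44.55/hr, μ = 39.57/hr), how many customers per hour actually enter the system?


ρ = 1.1259; P_K = (1−ρ)ρ^4/(1−ρ^5) = 0.249982
λ_eff = λ(1 − P_K) = 44.55·(1 − 0.249982) = 44.55·0.750018 = 33.4133 /hr

Final: 33.4133 /hr


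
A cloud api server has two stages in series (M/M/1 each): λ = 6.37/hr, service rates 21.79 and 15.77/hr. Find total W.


Each node sees arrival rate λ = 6.37/hr (tandem ⇒ throughput preserved).
W₁ = 1/(μ₁−λ) = 1/(21.79−6.37) = 0.06485 hr
W₂ = 1/(μ₂−λ) = 1/(15.77−6.37) = 0.10638 hr
W_total = W₁ + W₂ = 0.06485 + 0.10638 = 0.17123 hr

Final: 0.17123 hr


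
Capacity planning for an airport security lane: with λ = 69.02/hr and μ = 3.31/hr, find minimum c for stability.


Stability requires cμ > λ ⇔ c > λ/μ.
λ/μ = 69.02/3.31 = 20.8520
Minimum integer c = ⌊20.8520⌋ + 1 = 21
Check: 21·3.31 = 69.51 > 69.02, while 20·3.31 = 66.20 ≤ 69.02

Final: 21 servers


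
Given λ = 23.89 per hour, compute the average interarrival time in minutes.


Mean interarrival time = 1/λ = 1/23.89 hour = 0.04186 hour
In minutes: 0.04186 × 60 = 2.5115 min

Final: 2.5115 min


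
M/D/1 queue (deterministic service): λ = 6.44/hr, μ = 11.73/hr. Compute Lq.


ρ = 6.44/11.73 = 0.5490
M/D/1: Lq = ρ²/(2(1−ρ)) = 0.3014/(2·0.4510) = 0.33419

Final: 0.33419


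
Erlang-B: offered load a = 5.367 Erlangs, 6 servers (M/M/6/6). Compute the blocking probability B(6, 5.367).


B(c,a) = (a^c/c!) / Σ_{k=0}^{c} a^k/k!
a^6/6! = 33.193808
Σ terms (k=0..6): 1.00000 + 5.36700 + 14.40234 + 25.76579 + 34.57125 + 37.10878 + 33.19381 = 151.408986
B = 33.193808/151.408986 = 0.219233

Final: 0.219233


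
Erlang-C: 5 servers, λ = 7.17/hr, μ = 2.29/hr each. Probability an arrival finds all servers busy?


a = λ/μ = 3.1310; ρ = a/5 = 0.6262
P₀ = 0.040224 (from M/M/c formula)
C(c,a) = [a^c/(c!(1−ρ))]·P₀ = [300.89735/(120·0.3738)]·0.040224
= 6.70809·0.040224 = 0.269828

Final: 0.269828


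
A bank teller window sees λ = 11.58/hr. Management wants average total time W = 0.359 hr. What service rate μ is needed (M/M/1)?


W = 1/(μ−λ) ⇒ μ − λ = 1/W = 1/0.359 = 2.7855
μ = λ + 1/W = 11.58 + 2.7855 = 14.3655 per hr

Final: 14.3655 /hr


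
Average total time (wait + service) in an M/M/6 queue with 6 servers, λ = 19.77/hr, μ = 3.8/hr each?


a = 5.2026; ρ = 0.8671; P₀ = 0.003197
Lq = P₀·a^c·ρ/(c!(1−ρ)²) = 4.32381
Wq = Lq/λ = 4.32381/19.77 = 0.21871 hr
W = Wq + 1/μ = 0.21871 + 0.26316 = 0.48186 hr

Final: 0.48186 hr


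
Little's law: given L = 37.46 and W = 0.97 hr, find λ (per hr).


λ = L/W = 37.46/0.97 = 38.6186 /hr

Final: 38.6186 /hr


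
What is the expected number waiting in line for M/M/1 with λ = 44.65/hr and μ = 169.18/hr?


ρ = 44.65/169.18 = 0.2639
Lq = ρ²/(1−ρ) = 0.06965/0.7361 = 0.09463

Final: 0.09463


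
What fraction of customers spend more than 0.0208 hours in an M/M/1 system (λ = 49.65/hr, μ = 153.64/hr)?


W ~ Exponential(μ−λ) for M/M/1.
μ − λ = 153.64 − 49.65 = 103.9900
P(W > t) = e^{−(μ−λ)t} = e^{−2.1630} = 0.114981

Final: 0.114981


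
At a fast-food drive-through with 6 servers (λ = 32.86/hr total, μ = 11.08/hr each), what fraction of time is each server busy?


ρ = λ/(cμ) = 32.86/(6·11.08) = 32.86/66.48 = 0.4943

Final: 0.4943


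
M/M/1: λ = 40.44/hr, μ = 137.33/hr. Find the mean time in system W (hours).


W = 1/(μ−λ) = 1/(137.33 − 40.44) = 1/96.89 = 0.01032 hr

Final: 0.01032 hr


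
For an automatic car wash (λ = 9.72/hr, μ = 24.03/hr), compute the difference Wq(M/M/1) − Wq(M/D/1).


ρ = 9.72/24.03 = 0.4045
Wq(M/M/1) = ρ/(μ−λ) = 0.4045/14.31 = 0.02827 hr
Wq(M/D/1) = ρ/(2(μ−λ)) = 0.01413 hr
Savings = 0.02827 − 0.01413 = 0.01413 hr

Final: 0.01413 hr


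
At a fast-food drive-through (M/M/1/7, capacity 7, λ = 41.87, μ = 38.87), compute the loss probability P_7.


ρ = λ/μ = 41.87/38.87 = 1.0772
P_K = (1−ρ)ρ^K/(1−ρ^(K+1)) = (-0.07718·1.682747)/(1 − 1.812622)
= -0.129875/-0.812622 = 0.159822

Final: 0.159822


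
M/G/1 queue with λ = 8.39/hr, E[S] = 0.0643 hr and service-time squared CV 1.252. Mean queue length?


ρ = λ·E[S] = 8.39·0.0643 = 0.5395
Lq = ρ²(1+C_s²)/(2(1−ρ)) = 0.2910·(1+1.252)/(2·0.4605)
= 0.2910·2.2520/0.9210 = 0.71160

Final: 0.71160


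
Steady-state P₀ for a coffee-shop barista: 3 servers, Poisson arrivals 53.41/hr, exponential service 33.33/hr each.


a = λ/μ = 53.41/33.33 = 1.6025; ρ = a/c = 0.5342
Σ_{k=0}^{2} a^k/k! (terms k=0..2) = 1.00000 + 1.60246 + 1.28394 = 3.88640
Tail: a^3/(3!(1−ρ)) = 4.11492/(6·0.4658) = 1.47220
P₀ = 1/(3.88640 + 1.47220) = 1/5.35860 = 0.186616

Final: 0.186616


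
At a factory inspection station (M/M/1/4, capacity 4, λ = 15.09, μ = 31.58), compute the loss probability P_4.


ρ = λ/μ = 15.09/31.58 = 0.4778
P_K = (1−ρ)ρ^K/(1−ρ^(K+1)) = (0.5222·0.052132)/(1 − 0.024911)
= 0.027222/0.975089 = 0.027917

Final: 0.027917


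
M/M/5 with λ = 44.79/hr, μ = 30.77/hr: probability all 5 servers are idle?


a = λ/μ = 44.79/30.77 = 1.4556; ρ = a/c = 0.2911
Σ_{k=0}^{4} a^k/k! (terms k=0..4) = 1.00000 + 1.45564 + 1.05944 + 0.51405 + 0.18707 = 4.21620
Tail: a^5/(5!(1−ρ)) = 6.53533/(120·0.7089) = 0.07683
P₀ = 1/(4.21620 + 0.07683) = 1/4.29303 = 0.232936

Final: 0.232936


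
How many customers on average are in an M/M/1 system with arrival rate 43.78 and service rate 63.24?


ρ = λ/μ = 43.78/63.24 = 0.6923
L = ρ/(1−ρ) = 0.6923/(1 − 0.6923) = 0.6923/0.3077 = 2.2497

Final: 2.2497


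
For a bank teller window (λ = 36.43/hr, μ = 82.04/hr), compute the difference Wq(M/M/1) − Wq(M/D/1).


ρ = 36.43/82.04 = 0.4441
Wq(M/M/1) = ρ/(μ−λ) = 0.4441/45.61 = 0.009736 hr
Wq(M/D/1) = ρ/(2(μ−λ)) = 0.004868 hr
Savings = 0.009736 − 0.004868 = 0.004868 hr

Final: 0.004868 hr


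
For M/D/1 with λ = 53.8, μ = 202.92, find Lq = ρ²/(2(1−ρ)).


ρ = 53.8/202.92 = 0.2651
M/D/1: Lq = ρ²/(2(1−ρ)) = 0.07029/(2·0.7349) = 0.04783

Final: 0.04783


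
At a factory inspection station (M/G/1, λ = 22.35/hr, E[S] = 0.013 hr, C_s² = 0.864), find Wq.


ρ = λ·E[S] = 22.35·0.013 = 0.2906
E[S²] = E[S]²(1+C_s²) = 0.013²·(1+0.864) = 0.0003150
Wq = λ·E[S²]/(2(1−ρ)) = 22.35·0.0003150/(2·0.7094) = 0.004962 hr

Final: 0.004962 hr


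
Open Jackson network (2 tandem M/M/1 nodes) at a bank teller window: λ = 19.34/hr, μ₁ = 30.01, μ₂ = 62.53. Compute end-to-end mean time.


Each node sees arrival rate λ = 19.34/hr (tandem ⇒ throughput preserved).
W₁ = 1/(μ₁−λ) = 1/(30.01−19.34) = 0.09372 hr
W₂ = 1/(μ₂−λ) = 1/(62.53−19.34) = 0.02315 hr
W_total = W₁ + W₂ = 0.09372 + 0.02315 = 0.11687 hr

Final: 0.11687 hr


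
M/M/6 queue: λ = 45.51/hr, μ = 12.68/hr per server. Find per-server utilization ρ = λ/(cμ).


ρ = λ/(cμ) = 45.51/(6·12.68) = 45.51/76.08 = 0.5982

Final: 0.5982


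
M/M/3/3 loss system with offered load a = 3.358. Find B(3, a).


B(c,a) = (a^c/c!) / Σ_{k=0}^{c} a^k/k!
a^3/3! = 6.310893
Σ terms (k=0..3): 1.00000 + 3.35800 + 5.63808 + 6.31089 = 16.306975
B = 6.310893/16.306975 = 0.387006

Final: 0.387006


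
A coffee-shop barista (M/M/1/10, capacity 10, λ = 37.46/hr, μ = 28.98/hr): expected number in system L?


ρ = 37.46/28.98 = 1.2926
L = ρ[1 − (K+1)ρ^K + Kρ^(K+1)] / [(1−ρ)(1−ρ^(K+1))]
Numerator: 1.2926·(1 − 11·13.022487 + 10·16.833069) = 33.715732
Denominator: (-0.2926)·(-15.833069) = 4.633003
L = 33.715732/4.633003 = 7.2773

Final: 7.2773


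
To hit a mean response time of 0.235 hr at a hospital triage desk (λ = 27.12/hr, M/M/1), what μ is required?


W = 1/(μ−λ) ⇒ μ − λ = 1/W = 1/0.235 = 4.2553
μ = λ + 1/W = 27.12 + 4.2553 = 31.3753 per hr

Final: 31.3753 /hr


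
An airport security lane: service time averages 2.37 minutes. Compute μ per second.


μ = 1/(service time) in consistent units.
1 second = 0.0166667 min, so μ = 0.0166667/2.37 = 0.007032 per second

Final: 0.007032 /sec


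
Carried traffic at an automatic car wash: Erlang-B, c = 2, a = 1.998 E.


B(2,1.998) = 0.399680 (Erlang-B)
Carried load = a(1 − B) = 1.998·(1 − 0.399680) = 1.998·0.600320 = 1.1994 E

Final: 1.1994 Erlangs


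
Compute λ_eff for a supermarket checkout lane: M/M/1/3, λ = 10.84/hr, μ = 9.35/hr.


ρ = 1.1594; P_K = (1−ρ)ρ^3/(1−ρ^4) = 0.307858
λ_eff = λ(1 − P_K) = 10.84·(1 − 0.307858) = 10.84·0.692142 = 7.5028 /hr

Final: 7.5028 /hr


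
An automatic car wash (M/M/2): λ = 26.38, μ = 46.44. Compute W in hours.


a = 0.5680; ρ = 0.2840; P₀ = 0.557605
Lq = P₀·a^c·ρ/(c!(1−ρ)²) = 0.04984
Wq = Lq/λ = 0.04984/26.38 = 0.001889 hr
W = Wq + 1/μ = 0.001889 + 0.02153 = 0.02342 hr

Final: 0.02342 hr


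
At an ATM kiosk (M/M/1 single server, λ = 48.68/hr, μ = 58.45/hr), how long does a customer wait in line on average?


ρ = 48.68/58.45 = 0.8328
Wq = ρ/(μ−λ) = 0.8328/(58.45 − 48.68) = 0.8328/9.77 = 0.08525 hr

Final: 0.08525 hr


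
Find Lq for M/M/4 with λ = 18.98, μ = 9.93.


a = λ/μ = 1.9114; ρ = a/4 = 0.4778
P₀ = 0.143535
Lq = P₀·a^c·ρ / (c!·(1−ρ)²) = 0.143535·13.34713·0.4778/(24·0.27265)
= 0.13990

Final: 0.13990


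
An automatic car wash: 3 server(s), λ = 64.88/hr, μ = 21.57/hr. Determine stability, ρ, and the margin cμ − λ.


Total capacity cμ = 3·21.57 = 64.71/hr
ρ = λ/(cμ) = 64.88/64.71 = 1.0026
Stable ⇔ ρ < 1: NO
Spare capacity = cμ − λ = 64.71 − 64.88 = -0.17/hr

Final: ρ = 1.0026; unstable; margin = -0.17/hr


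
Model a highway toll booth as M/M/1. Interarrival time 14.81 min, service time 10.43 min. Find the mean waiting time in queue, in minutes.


λ = 60/14.81 = 4.0513 /hr
μ = 60/10.43 = 5.7526 /hr
ρ = λ/μ = 4.0513/5.7526 = 0.7043
Wq = ρ/(μ−λ) = 0.7043/(5.7526−4.0513) = 0.41395 hr
In minutes: 0.41395·60 = 24.837 min

Final: 24.837 min


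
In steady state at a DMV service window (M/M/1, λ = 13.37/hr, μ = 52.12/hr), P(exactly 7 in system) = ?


ρ = 13.37/52.12 = 0.2565
P_n = (1−ρ)·ρ^n = (1 − 0.2565)·0.2565^7 = 0.7435·0.00007310 = 0.00005434

Final: 0.00005434


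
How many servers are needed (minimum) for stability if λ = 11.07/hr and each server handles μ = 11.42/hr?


Stability requires cμ > λ ⇔ c > λ/μ.
λ/μ = 11.07/11.42 = 0.9694
Minimum integer c = ⌊0.9694⌋ + 1 = 1
Check: 1·11.42 = 11.42 > 11.07, while 0·11.42 = 0.00 ≤ 11.07

Final: 1 servers


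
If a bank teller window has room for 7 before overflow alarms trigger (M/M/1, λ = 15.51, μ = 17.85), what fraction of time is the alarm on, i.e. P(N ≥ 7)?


ρ = 15.51/17.85 = 0.8689
P(N ≥ n) = ρ^n = 0.8689^7 = 0.373951

Final: 0.373951


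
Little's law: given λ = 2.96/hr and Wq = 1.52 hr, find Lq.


Lq = λWq = 2.96·1.52 = 4.4992

Final: 4.4992


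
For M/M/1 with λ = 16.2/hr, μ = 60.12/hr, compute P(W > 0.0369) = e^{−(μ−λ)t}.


W ~ Exponential(μ−λ) for M/M/1.
μ − λ = 60.12 − 16.2 = 43.9200
P(W > t) = e^{−(μ−λ)t} = e^{−1.6206} = 0.197771

Final: 0.197771


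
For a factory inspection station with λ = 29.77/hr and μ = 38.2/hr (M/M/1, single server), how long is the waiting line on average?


ρ = 29.77/38.2 = 0.7793
Lq = ρ²/(1−ρ) = 0.6073/0.2207 = 2.7521

Final: 2.7521


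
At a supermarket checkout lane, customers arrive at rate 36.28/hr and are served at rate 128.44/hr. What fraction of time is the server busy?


ρ = λ/μ = 36.28/128.44 = 0.2825

Final: 0.2825


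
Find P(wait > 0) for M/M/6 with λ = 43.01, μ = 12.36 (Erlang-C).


a = λ/μ = 3.4798; ρ = a/6 = 0.5800
P₀ = 0.029596 (from M/M/c formula)
C(c,a) = [a^c/(c!(1−ρ))]·P₀ = [1775.43931/(720·0.4200)]·0.029596
= 5.87063·0.029596 = 0.173746

Final: 0.173746


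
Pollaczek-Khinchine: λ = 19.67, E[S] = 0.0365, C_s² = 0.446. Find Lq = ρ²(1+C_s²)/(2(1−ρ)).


ρ = λ·E[S] = 19.67·0.0365 = 0.7180
Lq = ρ²(1+C_s²)/(2(1−ρ)) = 0.5155·(1+0.446)/(2·0.2820)
= 0.5155·1.4460/0.5641 = 1.32134

Final: 1.32134


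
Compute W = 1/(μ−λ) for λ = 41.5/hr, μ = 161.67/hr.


W = 1/(μ−λ) = 1/(161.67 − 41.5) = 1/120.17 = 0.008322 hr

Final: 0.008322 hr


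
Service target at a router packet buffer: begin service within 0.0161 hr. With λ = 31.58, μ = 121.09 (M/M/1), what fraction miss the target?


ρ = 31.58/121.09 = 0.2608
P(Wq > t) = ρ·e^{−(μ−λ)t} = 0.2608·e^{−1.4411}
= 0.2608·0.236665 = 0.061722

Final: 0.061722


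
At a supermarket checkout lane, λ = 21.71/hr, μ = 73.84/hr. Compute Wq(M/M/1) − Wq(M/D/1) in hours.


ρ = 21.71/73.84 = 0.2940
Wq(M/M/1) = ρ/(μ−λ) = 0.2940/52.13 = 0.005640 hr
Wq(M/D/1) = ρ/(2(μ−λ)) = 0.002820 hr
Savings = 0.005640 − 0.002820 = 0.002820 hr

Final: 0.002820 hr


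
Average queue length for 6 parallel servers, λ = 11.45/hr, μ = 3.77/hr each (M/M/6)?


a = λ/μ = 3.0371; ρ = a/6 = 0.5062
P₀ = 0.047115
Lq = P₀·a^c·ρ / (c!·(1−ρ)²) = 0.047115·784.84667·0.5062/(720·0.24385)
= 0.10661

Final: 0.10661


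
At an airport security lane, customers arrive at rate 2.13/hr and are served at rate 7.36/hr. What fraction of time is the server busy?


ρ = λ/μ = 2.13/7.36 = 0.2894

Final: 0.2894


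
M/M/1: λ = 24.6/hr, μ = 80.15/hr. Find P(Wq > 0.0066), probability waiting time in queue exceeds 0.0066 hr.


ρ = 24.6/80.15 = 0.3069
P(Wq > t) = ρ·e^{−(μ−λ)t} = 0.3069·e^{−0.3666}
= 0.3069·0.693066 = 0.212719

Final: 0.212719


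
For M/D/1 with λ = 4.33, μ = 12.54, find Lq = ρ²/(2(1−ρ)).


ρ = 4.33/12.54 = 0.3453
M/D/1: Lq = ρ²/(2(1−ρ)) = 0.1192/(2·0.6547) = 0.09106

Final: 0.09106


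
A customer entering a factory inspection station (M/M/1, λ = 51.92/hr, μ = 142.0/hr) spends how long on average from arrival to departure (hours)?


W = 1/(μ−λ) = 1/(142.0 − 51.92) = 1/90.08 = 0.01110 hr

Final: 0.01110 hr


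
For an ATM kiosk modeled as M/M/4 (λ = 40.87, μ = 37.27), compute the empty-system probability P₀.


a = λ/μ = 40.87/37.27 = 1.0966; ρ = a/c = 0.2741
Σ_{k=0}^{3} a^k/k! (terms k=0..3) = 1.00000 + 1.09659 + 0.60126 + 0.21978 = 2.91763
Tail: a^4/(4!(1−ρ)) = 1.44604/(24·0.7259) = 0.08301
P₀ = 1/(2.91763 + 0.08301) = 1/3.00064 = 0.333263

Final: 0.333263


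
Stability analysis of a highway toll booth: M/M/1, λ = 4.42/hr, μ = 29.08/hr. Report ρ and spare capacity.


Total capacity cμ = 1·29.08 = 29.08/hr
ρ = λ/(cμ) = 4.42/29.08 = 0.1520
Stable ⇔ ρ < 1: YES
Spare capacity = cμ − λ = 29.08 − 4.42 = 24.66/hr

Final: ρ = 0.1520; stable; margin = 24.66/hr


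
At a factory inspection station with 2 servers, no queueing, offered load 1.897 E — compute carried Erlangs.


B(2,1.897) = 0.383132 (Erlang-B)
Carried load = a(1 − B) = 1.897·(1 − 0.383132) = 1.897·0.616868 = 1.1702 E

Final: 1.1702 Erlangs


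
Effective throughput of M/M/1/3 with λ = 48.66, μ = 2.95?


ρ = 16.4949; P_K = (1−ρ)ρ^3/(1−ρ^4) = 0.939388
λ_eff = λ(1 − P_K) = 48.66·(1 − 0.939388) = 48.66·0.060612 = 2.9494 /hr

Final: 2.9494 /hr


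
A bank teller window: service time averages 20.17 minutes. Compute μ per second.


μ = 1/(service time) in consistent units.
1 second = 0.0166667 min, so μ = 0.0166667/20.17 = 0.0008263 per second

Final: 0.0008263 /sec


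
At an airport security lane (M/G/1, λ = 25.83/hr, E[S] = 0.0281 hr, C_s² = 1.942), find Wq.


ρ = λ·E[S] = 25.83·0.0281 = 0.7258
E[S²] = E[S]²(1+C_s²) = 0.0281²·(1+1.942) = 0.002323
Wq = λ·E[S²]/(2(1−ρ)) = 25.83·0.002323/(2·0.2742) = 0.10943 hr

Final: 0.10943 hr


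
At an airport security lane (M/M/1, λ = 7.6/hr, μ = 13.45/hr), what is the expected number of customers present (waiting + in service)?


ρ = λ/μ = 7.6/13.45 = 0.5651
L = ρ/(1−ρ) = 0.5651/(1 − 0.5651) = 0.5651/0.4349 = 1.2991

Final: 1.2991


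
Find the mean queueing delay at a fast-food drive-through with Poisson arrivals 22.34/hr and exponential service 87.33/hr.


ρ = 22.34/87.33 = 0.2558
Wq = ρ/(μ−λ) = 0.2558/(87.33 − 22.34) = 0.2558/64.99 = 0.003936 hr

Final: 0.003936 hr


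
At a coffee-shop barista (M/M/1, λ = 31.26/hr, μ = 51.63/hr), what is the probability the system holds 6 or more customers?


ρ = 31.26/51.63 = 0.6055
P(N ≥ n) = ρ^n = 0.6055^6 = 0.049263

Final: 0.049263


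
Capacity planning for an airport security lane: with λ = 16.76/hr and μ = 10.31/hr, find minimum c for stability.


Stability requires cμ > λ ⇔ c > λ/μ.
λ/μ = 16.76/10.31 = 1.6256
Minimum integer c = ⌊1.6256⌋ + 1 = 2
Check: 2·10.31 = 20.62 > 16.76, while 1·10.31 = 10.31 ≤ 16.76

Final: 2 servers


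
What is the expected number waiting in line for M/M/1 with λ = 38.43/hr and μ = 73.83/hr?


ρ = 38.43/73.83 = 0.5205
Lq = ρ²/(1−ρ) = 0.2709/0.4795 = 0.5651

Final: 0.5651


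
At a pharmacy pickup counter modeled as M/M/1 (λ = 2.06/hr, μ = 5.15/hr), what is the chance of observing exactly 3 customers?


ρ = 2.06/5.15 = 0.4000
P_n = (1−ρ)·ρ^n = (1 − 0.4000)·0.4000^3 = 0.6000·0.064000 = 0.038400

Final: 0.038400


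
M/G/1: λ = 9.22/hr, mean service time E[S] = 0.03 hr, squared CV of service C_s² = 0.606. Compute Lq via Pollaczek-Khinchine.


ρ = λ·E[S] = 9.22·0.03 = 0.2766
Lq = ρ²(1+C_s²)/(2(1−ρ)) = 0.07651·(1+0.606)/(2·0.7234)
= 0.07651·1.6060/1.4468 = 0.08493

Final: 0.08493


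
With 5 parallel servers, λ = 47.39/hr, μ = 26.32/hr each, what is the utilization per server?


ρ = λ/(cμ) = 47.39/(5·26.32) = 47.39/131.60 = 0.3601

Final: 0.3601


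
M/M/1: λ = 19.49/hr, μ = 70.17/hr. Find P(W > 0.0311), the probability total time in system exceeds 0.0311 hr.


W ~ Exponential(μ−λ) for M/M/1.
μ − λ = 70.17 − 19.49 = 50.6800
P(W > t) = e^{−(μ−λ)t} = e^{−1.5761} = 0.206770

Final: 0.206770


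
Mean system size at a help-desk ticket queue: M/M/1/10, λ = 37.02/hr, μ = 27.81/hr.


ρ = 37.02/27.81 = 1.3312
L = ρ[1 − (K+1)ρ^K + Kρ^(K+1)] / [(1−ρ)(1−ρ^(K+1))]
Numerator: 1.3312·(1 − 11·17.472468 + 10·23.258927) = 55.100195
Denominator: (-0.3312)·(-22.258927) = 7.371619
L = 55.100195/7.371619 = 7.4746

Final: 7.4746


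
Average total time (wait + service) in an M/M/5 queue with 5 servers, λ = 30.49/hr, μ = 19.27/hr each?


a = 1.5823; ρ = 0.3165; P₀ = 0.205075
Lq = P₀·a^c·ρ/(c!(1−ρ)²) = 0.01148
Wq = Lq/λ = 0.01148/30.49 = 0.0003765 hr
W = Wq + 1/μ = 0.0003765 + 0.05189 = 0.05227 hr

Final: 0.05227 hr


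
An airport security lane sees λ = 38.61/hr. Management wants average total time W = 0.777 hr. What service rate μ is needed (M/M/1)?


W = 1/(μ−λ) ⇒ μ − λ = 1/W = 1/0.777 = 1.2870
μ = λ + 1/W = 38.61 + 1.2870 = 39.8970 per hr

Final: 39.8970 /hr


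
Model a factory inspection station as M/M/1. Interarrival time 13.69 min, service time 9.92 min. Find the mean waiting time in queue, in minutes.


λ = 60/13.69 = 4.3828 /hr
μ = 60/9.92 = 6.0484 /hr
ρ = λ/μ = 4.3828/6.0484 = 0.7246
Wq = ρ/(μ−λ) = 0.7246/(6.0484−4.3828) = 0.43504 hr
In minutes: 0.43504·60 = 26.102 min

Final: 26.102 min


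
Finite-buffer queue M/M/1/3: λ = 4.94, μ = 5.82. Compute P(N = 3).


ρ = λ/μ = 4.94/5.82 = 0.8488
P_K = (1−ρ)ρ^K/(1−ρ^(K+1)) = (0.1512·0.611522)/(1 − 0.519058)
= 0.092464/0.480942 = 0.192256

Final: 0.192256


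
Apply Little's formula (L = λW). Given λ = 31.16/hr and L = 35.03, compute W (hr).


W = L/λ = 35.03/31.16 = 1.1242 hr

Final: 1.1242 hr


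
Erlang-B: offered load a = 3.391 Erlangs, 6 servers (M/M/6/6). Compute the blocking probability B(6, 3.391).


B(c,a) = (a^c/c!) / Σ_{k=0}^{c} a^k/k!
a^6/6! = 2.111710
Σ terms (k=0..6): 1.00000 + 3.39100 + 5.74944 + 6.49878 + 5.50934 + 3.73644 + 2.11171 = 27.996716
B = 2.111710/27.996716 = 0.075427

Final: 0.075427


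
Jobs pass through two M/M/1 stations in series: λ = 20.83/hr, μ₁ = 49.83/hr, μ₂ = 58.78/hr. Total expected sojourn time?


Each node sees arrival rate λ = 20.83/hr (tandem ⇒ throughput preserved).
W₁ = 1/(μ₁−λ) = 1/(49.83−20.83) = 0.03448 hr
W₂ = 1/(μ₂−λ) = 1/(58.78−20.83) = 0.02635 hr
W_total = W₁ + W₂ = 0.03448 + 0.02635 = 0.06083 hr

Final: 0.06083 hr


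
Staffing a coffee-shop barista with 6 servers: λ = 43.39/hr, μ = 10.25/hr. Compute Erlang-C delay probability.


a = λ/μ = 4.2332; ρ = a/6 = 0.7055
P₀ = 0.012709 (from M/M/c formula)
C(c,a) = [a^c/(c!(1−ρ))]·P₀ = [5754.32926/(720·0.2945)]·0.012709
= 27.14056·0.012709 = 0.344930

Final: 0.344930


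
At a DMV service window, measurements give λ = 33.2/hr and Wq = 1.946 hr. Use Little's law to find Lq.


Lq = λWq = 33.2·1.946 = 64.6072

Final: 64.6072


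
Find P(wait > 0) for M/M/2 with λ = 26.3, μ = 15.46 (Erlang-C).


a = λ/μ = 1.7012; ρ = a/2 = 0.8506
P₀ = 0.080741 (from M/M/c formula)
C(c,a) = [a^c/(c!(1−ρ))]·P₀ = [2.89396/(2·0.1494)]·0.080741
= 9.68412·0.080741 = 0.781905

Final: 0.781905


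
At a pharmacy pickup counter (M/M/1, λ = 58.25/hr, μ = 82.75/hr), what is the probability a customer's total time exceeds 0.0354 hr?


W ~ Exponential(μ−λ) for M/M/1.
μ − λ = 82.75 − 58.25 = 24.5000
P(W > t) = e^{−(μ−λ)t} = e^{−0.8673} = 0.420084

Final: 0.420084


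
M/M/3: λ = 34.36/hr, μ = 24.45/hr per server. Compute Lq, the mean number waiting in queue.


a = λ/μ = 1.4053; ρ = a/3 = 0.4684
P₀ = 0.234578
Lq = P₀·a^c·ρ / (c!·(1−ρ)²) = 0.234578·2.77538·0.4684/(6·0.28256)
= 0.17989

Final: 0.17989


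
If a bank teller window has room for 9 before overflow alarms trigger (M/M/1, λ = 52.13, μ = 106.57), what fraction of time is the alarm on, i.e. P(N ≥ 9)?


ρ = 52.13/106.57 = 0.4892
P(N ≥ n) = ρ^n = 0.4892^9 = 0.001604

Final: 0.001604


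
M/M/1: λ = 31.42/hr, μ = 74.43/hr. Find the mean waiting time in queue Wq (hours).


ρ = 31.42/74.43 = 0.4221
Wq = ρ/(μ−λ) = 0.4221/(74.43 − 31.42) = 0.4221/43.01 = 0.009815 hr

Final: 0.009815 hr


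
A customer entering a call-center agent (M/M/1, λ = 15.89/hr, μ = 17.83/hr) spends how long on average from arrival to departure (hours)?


W = 1/(μ−λ) = 1/(17.83 − 15.89) = 1/1.94 = 0.5155 hr

Final: 0.5155 hr


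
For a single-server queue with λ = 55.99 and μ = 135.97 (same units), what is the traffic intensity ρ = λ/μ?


ρ = λ/μ = 55.99/135.97 = 0.4118

Final: 0.4118


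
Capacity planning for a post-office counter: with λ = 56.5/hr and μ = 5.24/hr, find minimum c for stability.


Stability requires cμ > λ ⇔ c > λ/μ.
λ/μ = 56.5/5.24 = 10.7824
Minimum integer c = ⌊10.7824⌋ + 1 = 11
Check: 11·5.24 = 57.64 > 56.5, while 10·5.24 = 52.40 ≤ 56.5

Final: 11 servers


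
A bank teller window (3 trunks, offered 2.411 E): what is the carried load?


B(3,2.411) = 0.269935 (Erlang-B)
Carried load = a(1 − B) = 2.411·(1 − 0.269935) = 2.411·0.730065 = 1.7602 E

Final: 1.7602 Erlangs


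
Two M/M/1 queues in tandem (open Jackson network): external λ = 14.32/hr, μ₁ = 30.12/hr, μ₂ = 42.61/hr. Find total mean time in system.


Each node sees arrival rate λ = 14.32/hr (tandem ⇒ throughput preserved).
W₁ = 1/(μ₁−λ) = 1/(30.12−14.32) = 0.06329 hr
W₂ = 1/(μ₂−λ) = 1/(42.61−14.32) = 0.03535 hr
W_total = W₁ + W₂ = 0.06329 + 0.03535 = 0.09864 hr

Final: 0.09864 hr


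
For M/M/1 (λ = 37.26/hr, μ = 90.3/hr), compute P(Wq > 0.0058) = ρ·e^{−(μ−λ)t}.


ρ = 37.26/90.3 = 0.4126
P(Wq > t) = ρ·e^{−(μ−λ)t} = 0.4126·e^{−0.3076}
= 0.4126·0.735186 = 0.303356

Final: 0.303356


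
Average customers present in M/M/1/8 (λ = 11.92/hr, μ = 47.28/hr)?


ρ = 11.92/47.28 = 0.2521
L = ρ[1 − (K+1)ρ^K + Kρ^(K+1)] / [(1−ρ)(1−ρ^(K+1))]
Numerator: 0.2521·(1 − 9·0.00001632 + 8·0.000004115) = 0.252086
Denominator: (0.7479)·(0.999996) = 0.747882
L = 0.252086/0.747882 = 0.3371

Final: 0.3371


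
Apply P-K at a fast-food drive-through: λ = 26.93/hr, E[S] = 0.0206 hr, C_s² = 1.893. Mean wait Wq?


ρ = λ·E[S] = 26.93·0.0206 = 0.5548
E[S²] = E[S]²(1+C_s²) = 0.0206²·(1+1.893) = 0.001228
Wq = λ·E[S²]/(2(1−ρ)) = 26.93·0.001228/(2·0.4452) = 0.03713 hr

Final: 0.03713 hr


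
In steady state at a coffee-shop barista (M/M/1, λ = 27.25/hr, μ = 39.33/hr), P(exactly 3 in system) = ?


ρ = 27.25/39.33 = 0.6929
P_n = (1−ρ)·ρ^n = (1 − 0.6929)·0.6929^3 = 0.3071·0.332604 = 0.102158

Final: 0.102158


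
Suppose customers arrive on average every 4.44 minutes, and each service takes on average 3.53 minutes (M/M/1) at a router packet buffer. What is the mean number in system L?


λ = 60/4.44 = 13.5135 /hr
μ = 60/3.53 = 16.9972 /hr
ρ = λ/μ = 13.5135/16.9972 = 0.7950
L = ρ/(1−ρ) = 0.7950/0.2050 = 3.8791

Final: 3.8791


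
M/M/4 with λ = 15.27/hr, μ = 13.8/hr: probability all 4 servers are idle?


a = λ/μ = 15.27/13.8 = 1.1065; ρ = a/c = 0.2766
Σ_{k=0}^{3} a^k/k! (terms k=0..3) = 1.00000 + 1.10652 + 0.61220 + 0.22580 = 2.94452
Tail: a^4/(4!(1−ρ)) = 1.49913/(24·0.7234) = 0.08635
P₀ = 1/(2.94452 + 0.08635) = 1/3.03087 = 0.329938

Final: 0.329938


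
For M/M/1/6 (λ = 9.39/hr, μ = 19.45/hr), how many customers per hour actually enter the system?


ρ = 0.4828; P_K = (1−ρ)ρ^6/(1−ρ^7) = 0.006589
λ_eff = λ(1 − P_K) = 9.39·(1 − 0.006589) = 9.39·0.993411 = 9.3281 /hr

Final: 9.3281 /hr


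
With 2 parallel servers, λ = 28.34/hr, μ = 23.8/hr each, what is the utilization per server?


ρ = λ/(cμ) = 28.34/(2·23.8) = 28.34/47.60 = 0.5954

Final: 0.5954


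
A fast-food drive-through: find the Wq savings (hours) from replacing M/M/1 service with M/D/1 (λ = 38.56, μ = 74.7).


ρ = 38.56/74.7 = 0.5162
Wq(M/M/1) = ρ/(μ−λ) = 0.5162/36.14 = 0.01428 hr
Wq(M/D/1) = ρ/(2(μ−λ)) = 0.007142 hr
Savings = 0.01428 − 0.007142 = 0.007142 hr

Final: 0.007142 hr


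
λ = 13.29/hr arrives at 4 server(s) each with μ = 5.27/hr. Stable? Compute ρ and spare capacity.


Total capacity cμ = 4·5.27 = 21.08/hr
ρ = λ/(cμ) = 13.29/21.08 = 0.6305
Stable ⇔ ρ < 1: YES
Spare capacity = cμ − λ = 21.08 − 13.29 = 7.79/hr

Final: ρ = 0.6305; stable; margin = 7.79/hr


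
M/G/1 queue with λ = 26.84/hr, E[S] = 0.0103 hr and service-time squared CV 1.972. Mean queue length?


ρ = λ·E[S] = 26.84·0.0103 = 0.2765
Lq = ρ²(1+C_s²)/(2(1−ρ)) = 0.07643·(1+1.972)/(2·0.7235)
= 0.07643·2.9720/1.4471 = 0.15696

Final: 0.15696


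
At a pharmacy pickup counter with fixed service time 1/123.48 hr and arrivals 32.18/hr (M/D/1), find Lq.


ρ = 32.18/123.48 = 0.2606
M/D/1: Lq = ρ²/(2(1−ρ)) = 0.06792/(2·0.7394) = 0.04593

Final: 0.04593


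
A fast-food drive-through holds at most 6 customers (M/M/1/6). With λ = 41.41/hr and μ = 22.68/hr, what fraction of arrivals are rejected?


ρ = λ/μ = 41.41/22.68 = 1.8258
P_K = (1−ρ)ρ^K/(1−ρ^(K+1)) = (-0.8258·37.048709)/(1 − 67.644932)
= -30.596222/-66.644932 = 0.459093

Final: 0.459093


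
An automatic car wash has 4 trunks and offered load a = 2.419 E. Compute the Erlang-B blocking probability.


B(c,a) = (a^c/c!) / Σ_{k=0}^{c} a^k/k!
a^4/4! = 1.426699
Σ terms (k=0..4): 1.00000 + 2.41900 + 2.92578 + 2.35915 + 1.42670 = 10.130633
B = 1.426699/10.130633 = 0.140830

Final: 0.140830


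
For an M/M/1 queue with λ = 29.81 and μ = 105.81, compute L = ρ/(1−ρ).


ρ = λ/μ = 29.81/105.81 = 0.2817
L = ρ/(1−ρ) = 0.2817/(1 − 0.2817) = 0.2817/0.7183 = 0.3922

Final: 0.3922


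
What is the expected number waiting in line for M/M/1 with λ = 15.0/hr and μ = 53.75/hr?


ρ = 15.0/53.75 = 0.2791
Lq = ρ²/(1−ρ) = 0.07788/0.7209 = 0.1080

Final: 0.1080


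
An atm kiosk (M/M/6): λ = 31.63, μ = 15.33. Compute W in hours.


a = 2.0633; ρ = 0.3439; P₀ = 0.126810
Lq = P₀·a^c·ρ/(c!(1−ρ)²) = 0.01085
Wq = Lq/λ = 0.01085/31.63 = 0.0003432 hr
W = Wq + 1/μ = 0.0003432 + 0.06523 = 0.06557 hr

Final: 0.06557 hr


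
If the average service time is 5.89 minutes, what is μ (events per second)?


μ = 1/(service time) in consistent units.
1 second = 0.0166667 min, so μ = 0.0166667/5.89 = 0.002830 per second

Final: 0.002830 /sec


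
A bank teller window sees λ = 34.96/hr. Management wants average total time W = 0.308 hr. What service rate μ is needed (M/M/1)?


W = 1/(μ−λ) ⇒ μ − λ = 1/W = 1/0.308 = 3.2468
μ = λ + 1/W = 34.96 + 3.2468 = 38.2068 per hr

Final: 38.2068 /hr


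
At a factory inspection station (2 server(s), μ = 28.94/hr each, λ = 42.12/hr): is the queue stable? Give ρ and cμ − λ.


Total capacity cμ = 2·28.94 = 57.88/hr
ρ = λ/(cμ) = 42.12/57.88 = 0.7277
Stable ⇔ ρ < 1: YES
Spare capacity = cμ − λ = 57.88 − 42.12 = 15.76/hr

Final: ρ = 0.7277; stable; margin = 15.76/hr


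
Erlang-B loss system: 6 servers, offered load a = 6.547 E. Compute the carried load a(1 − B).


B(6,6.547) = 0.302214 (Erlang-B)
Carried load = a(1 − B) = 6.547·(1 − 0.302214) = 6.547·0.697786 = 4.5684 E

Final: 4.5684 Erlangs


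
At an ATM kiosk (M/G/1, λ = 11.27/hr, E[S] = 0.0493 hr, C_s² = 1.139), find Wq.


ρ = λ·E[S] = 11.27·0.0493 = 0.5556
E[S²] = E[S]²(1+C_s²) = 0.0493²·(1+1.139) = 0.005199
Wq = λ·E[S²]/(2(1−ρ)) = 11.27·0.005199/(2·0.4444) = 0.06592 hr

Final: 0.06592 hr


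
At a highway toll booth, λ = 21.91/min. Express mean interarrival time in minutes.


Mean interarrival time = 1/λ = 1/21.91 minute = 0.04564 minute
In minutes: 0.04564 × 1 = 0.04564 min

Final: 0.04564 min


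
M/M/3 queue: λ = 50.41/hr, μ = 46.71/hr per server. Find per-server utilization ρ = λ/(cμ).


ρ = λ/(cμ) = 50.41/(3·46.71) = 50.41/140.13 = 0.3597

Final: 0.3597


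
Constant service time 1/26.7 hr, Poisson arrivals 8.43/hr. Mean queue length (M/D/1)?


ρ = 8.43/26.7 = 0.3157
M/D/1: Lq = ρ²/(2(1−ρ)) = 0.09969/(2·0.6843) = 0.07284

Final: 0.07284


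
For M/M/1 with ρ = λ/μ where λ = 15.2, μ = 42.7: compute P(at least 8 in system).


ρ = 15.2/42.7 = 0.3560
P(N ≥ n) = ρ^n = 0.3560^8 = 0.0002578

Final: 0.0002578


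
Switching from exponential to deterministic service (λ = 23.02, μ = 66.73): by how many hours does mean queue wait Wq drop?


ρ = 23.02/66.73 = 0.3450
Wq(M/M/1) = ρ/(μ−λ) = 0.3450/43.71 = 0.007892 hr
Wq(M/D/1) = ρ/(2(μ−λ)) = 0.003946 hr
Savings = 0.007892 − 0.003946 = 0.003946 hr

Final: 0.003946 hr


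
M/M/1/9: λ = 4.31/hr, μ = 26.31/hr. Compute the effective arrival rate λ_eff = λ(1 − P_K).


ρ = 0.1638; P_K = (1−ρ)ρ^9/(1−ρ^10) = 0.00000007104
λ_eff = λ(1 − P_K) = 4.31·(1 − 0.00000007104) = 4.31·1.000000 = 4.3100 /hr

Final: 4.3100 /hr


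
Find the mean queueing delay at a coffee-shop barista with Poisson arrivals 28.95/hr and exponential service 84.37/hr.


ρ = 28.95/84.37 = 0.3431
Wq = ρ/(μ−λ) = 0.3431/(84.37 − 28.95) = 0.3431/55.42 = 0.006191 hr

Final: 0.006191 hr


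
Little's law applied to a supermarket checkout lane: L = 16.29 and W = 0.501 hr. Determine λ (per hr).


λ = L/W = 16.29/0.501 = 32.5150 /hr

Final: 32.5150 /hr


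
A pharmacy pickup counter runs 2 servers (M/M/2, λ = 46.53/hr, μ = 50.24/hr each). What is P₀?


a = λ/μ = 46.53/50.24 = 0.9262; ρ = a/c = 0.4631
Σ_{k=0}^{1} a^k/k! (terms k=0..1) = 1.00000 + 0.92615 = 1.92615
Tail: a^2/(2!(1−ρ)) = 0.85776/(2·0.5369) = 0.79878
P₀ = 1/(1.92615 + 0.79878) = 1/2.72493 = 0.366982

Final: 0.366982


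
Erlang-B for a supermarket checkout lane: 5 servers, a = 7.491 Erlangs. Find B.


B(c,a) = (a^c/c!) / Σ_{k=0}^{c} a^k/k!
a^5/5! = 196.570227
Σ terms (k=0..5): 1.00000 + 7.49100 + 28.05754 + 70.05968 + 131.20426 + 196.57023 = 434.382709
B = 196.570227/434.382709 = 0.452528

Final: 0.452528


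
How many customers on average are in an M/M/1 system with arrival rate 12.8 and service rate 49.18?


ρ = λ/μ = 12.8/49.18 = 0.2603
L = ρ/(1−ρ) = 0.2603/(1 − 0.2603) = 0.2603/0.7397 = 0.3518

Final: 0.3518


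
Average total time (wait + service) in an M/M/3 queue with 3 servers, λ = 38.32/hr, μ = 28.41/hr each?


a = 1.3488; ρ = 0.4496; P₀ = 0.249902
Lq = P₀·a^c·ρ/(c!(1−ρ)²) = 0.15169
Wq = Lq/λ = 0.15169/38.32 = 0.003959 hr
W = Wq + 1/μ = 0.003959 + 0.03520 = 0.03916 hr

Final: 0.03916 hr


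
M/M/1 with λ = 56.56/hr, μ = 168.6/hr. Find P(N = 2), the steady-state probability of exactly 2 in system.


ρ = 56.56/168.6 = 0.3355
P_n = (1−ρ)·ρ^n = (1 − 0.3355)·0.3355^2 = 0.6645·0.112539 = 0.074786

Final: 0.074786


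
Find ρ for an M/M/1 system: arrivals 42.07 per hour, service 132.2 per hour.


ρ = λ/μ = 42.07/132.2 = 0.3182

Final: 0.3182


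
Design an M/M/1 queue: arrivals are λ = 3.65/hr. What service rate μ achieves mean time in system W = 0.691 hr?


W = 1/(μ−λ) ⇒ μ − λ = 1/W = 1/0.691 = 1.4472
μ = λ + 1/W = 3.65 + 1.4472 = 5.0972 per hr

Final: 5.0972 /hr


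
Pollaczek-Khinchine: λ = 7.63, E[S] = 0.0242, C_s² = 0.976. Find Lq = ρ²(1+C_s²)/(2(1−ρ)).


ρ = λ·E[S] = 7.63·0.0242 = 0.1846
Lq = ρ²(1+C_s²)/(2(1−ρ)) = 0.03409·(1+0.976)/(2·0.8154)
= 0.03409·1.9760/1.6307 = 0.04131

Final: 0.04131
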